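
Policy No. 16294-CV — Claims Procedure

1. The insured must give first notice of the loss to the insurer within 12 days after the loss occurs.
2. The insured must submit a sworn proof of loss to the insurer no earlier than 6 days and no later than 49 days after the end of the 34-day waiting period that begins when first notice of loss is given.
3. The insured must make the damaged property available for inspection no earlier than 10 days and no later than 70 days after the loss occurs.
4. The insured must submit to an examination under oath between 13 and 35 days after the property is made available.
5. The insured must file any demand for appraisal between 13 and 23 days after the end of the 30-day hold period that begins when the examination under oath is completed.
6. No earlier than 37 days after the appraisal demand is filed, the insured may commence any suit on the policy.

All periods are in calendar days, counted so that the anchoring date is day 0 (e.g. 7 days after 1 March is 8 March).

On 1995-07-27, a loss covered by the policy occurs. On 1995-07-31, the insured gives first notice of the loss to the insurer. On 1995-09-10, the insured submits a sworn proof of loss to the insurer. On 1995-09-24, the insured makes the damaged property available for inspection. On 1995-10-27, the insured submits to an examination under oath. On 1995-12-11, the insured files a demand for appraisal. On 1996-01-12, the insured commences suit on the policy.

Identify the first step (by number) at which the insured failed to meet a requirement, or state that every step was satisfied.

(1) due by 1995-07-27 + 12 days = 1995-08-08; done 1995-07-31 — timely.
(2) the permitted window runs from 1995-09-03 + 6 = 1995-09-09 to 1995-09-03 + 49 = 1995-10-22; 1995-09-10 falls inside that range.
(3) the permitted window runs from 1995-07-27 + 10 = 1995-08-06 to 1995-07-27 + 70 = 1995-10-05; done 1995-09-24, which is between those dates.
(4) the permitted window runs from 1995-09-24 + 13 = 1995-10-07 to 1995-09-24 + 35 = 1995-10-29; done 1995-10-27, which is between those dates.
(5) the permitted window runs from 1995-11-26 + 13 = 1995-12-09 to 1995-11-26 + 23 = 1995-12-19; 1995-12-11 falls inside that range.
(6) permitted from 1995-12-11 + 37 days = 1996-01-17 onward; done 1996-01-12 — 5 days too early.
The analysis stops there.

Step 6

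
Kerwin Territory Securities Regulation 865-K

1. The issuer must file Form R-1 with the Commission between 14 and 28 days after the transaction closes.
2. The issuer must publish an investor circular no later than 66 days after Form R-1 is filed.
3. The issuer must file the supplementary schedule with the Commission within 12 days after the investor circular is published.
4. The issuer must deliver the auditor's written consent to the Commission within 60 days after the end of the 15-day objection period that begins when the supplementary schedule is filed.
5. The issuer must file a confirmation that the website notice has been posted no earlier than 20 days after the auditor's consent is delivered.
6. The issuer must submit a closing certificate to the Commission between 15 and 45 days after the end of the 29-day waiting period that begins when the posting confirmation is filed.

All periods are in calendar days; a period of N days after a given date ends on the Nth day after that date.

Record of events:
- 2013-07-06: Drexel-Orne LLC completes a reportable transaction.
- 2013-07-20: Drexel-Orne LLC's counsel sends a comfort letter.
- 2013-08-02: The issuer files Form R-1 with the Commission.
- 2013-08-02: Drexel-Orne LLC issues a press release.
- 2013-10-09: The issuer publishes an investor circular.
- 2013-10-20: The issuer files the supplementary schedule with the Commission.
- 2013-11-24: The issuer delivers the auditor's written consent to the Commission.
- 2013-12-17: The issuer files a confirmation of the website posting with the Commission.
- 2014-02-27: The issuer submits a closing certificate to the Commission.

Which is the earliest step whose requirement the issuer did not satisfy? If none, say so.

Step 1: the window is 14–28 days after 2013-07-06 (when the transaction closes), so 2013-07-20 through 2013-08-03; done 2013-08-02 — within the window.
Step 2: 66 days after 2013-08-02 (when Form R-1 is filed) is 2013-10-07; 2013-10-09 misses that deadline by 2 days.
That is the first point of non-compliance.

Step 2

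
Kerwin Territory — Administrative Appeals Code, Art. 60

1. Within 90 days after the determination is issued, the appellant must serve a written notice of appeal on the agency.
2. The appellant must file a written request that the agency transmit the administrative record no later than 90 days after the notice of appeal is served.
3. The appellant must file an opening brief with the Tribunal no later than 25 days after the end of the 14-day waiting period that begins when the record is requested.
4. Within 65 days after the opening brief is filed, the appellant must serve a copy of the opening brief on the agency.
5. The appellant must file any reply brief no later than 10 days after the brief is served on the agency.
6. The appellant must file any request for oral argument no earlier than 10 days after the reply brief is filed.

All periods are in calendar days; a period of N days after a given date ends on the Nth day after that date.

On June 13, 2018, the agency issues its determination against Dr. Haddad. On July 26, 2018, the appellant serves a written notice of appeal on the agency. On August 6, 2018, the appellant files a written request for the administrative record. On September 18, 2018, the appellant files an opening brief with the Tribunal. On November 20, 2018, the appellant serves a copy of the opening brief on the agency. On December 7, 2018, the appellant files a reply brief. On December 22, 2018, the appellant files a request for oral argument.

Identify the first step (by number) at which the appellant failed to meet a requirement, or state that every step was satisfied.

Step 1: 90 days after June 13, 2018 (when the determination is issued) is September 11, 2018; completed July 26, 2018, before the deadline.
Step 2: 90 days after July 26, 2018 (when the notice of appeal is served) is October 24, 2018; done August 6, 2018 — timely.
Step 3: 25 days after August 20, 2018 (end of the 14-day waiting period, which began when the record is requested on August 6, 2018) is September 14, 2018; September 18, 2018 misses that deadline by 4 days.
No need to go further; step 3 was not satisfied.

Step 3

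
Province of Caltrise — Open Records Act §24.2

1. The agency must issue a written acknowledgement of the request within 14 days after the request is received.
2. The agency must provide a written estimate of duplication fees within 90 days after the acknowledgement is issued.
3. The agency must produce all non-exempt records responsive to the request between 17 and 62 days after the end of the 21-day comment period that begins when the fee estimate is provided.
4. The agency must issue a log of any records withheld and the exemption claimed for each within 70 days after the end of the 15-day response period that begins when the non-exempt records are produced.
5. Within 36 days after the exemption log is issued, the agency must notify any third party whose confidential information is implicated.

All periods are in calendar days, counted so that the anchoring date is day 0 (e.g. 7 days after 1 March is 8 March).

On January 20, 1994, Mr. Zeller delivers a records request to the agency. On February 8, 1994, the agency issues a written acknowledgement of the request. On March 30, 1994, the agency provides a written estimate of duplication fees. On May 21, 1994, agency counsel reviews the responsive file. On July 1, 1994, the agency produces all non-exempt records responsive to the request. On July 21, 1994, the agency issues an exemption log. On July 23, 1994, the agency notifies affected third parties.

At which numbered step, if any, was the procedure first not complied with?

Step 1: 14 days after January 20, 1994 (when the request is received) is February 3, 1994; not done until February 8, 1994, 5 days after the deadline.
Later steps need not be reached.

Step 1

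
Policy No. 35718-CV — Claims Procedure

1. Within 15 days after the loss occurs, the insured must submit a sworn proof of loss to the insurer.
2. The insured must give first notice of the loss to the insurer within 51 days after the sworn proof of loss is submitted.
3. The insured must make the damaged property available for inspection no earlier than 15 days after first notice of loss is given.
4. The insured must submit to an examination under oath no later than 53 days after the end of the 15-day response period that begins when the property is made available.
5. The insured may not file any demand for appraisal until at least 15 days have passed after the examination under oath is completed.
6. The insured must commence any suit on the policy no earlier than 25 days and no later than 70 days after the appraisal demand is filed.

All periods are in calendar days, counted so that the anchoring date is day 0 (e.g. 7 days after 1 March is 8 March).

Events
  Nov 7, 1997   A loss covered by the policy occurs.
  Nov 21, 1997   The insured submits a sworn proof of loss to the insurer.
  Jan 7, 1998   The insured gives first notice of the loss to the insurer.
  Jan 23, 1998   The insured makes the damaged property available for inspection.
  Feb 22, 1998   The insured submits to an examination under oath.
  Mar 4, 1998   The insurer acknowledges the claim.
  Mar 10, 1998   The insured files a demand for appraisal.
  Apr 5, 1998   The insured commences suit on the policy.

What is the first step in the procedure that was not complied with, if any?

Step 1: 15 days after Nov 7, 1997 (when the loss occurs) is Nov 22, 1997; Nov 21, 1997 is within that limit.
Step 2: 51 days after Nov 21, 1997 (when the sworn proof of loss is submitted) is Jan 11, 1998; done Jan 7, 1998 — timely.
Step 3: the earliest permitted date is 15 days after Jan 7, 1998 (when first notice of loss is given), i.e. Jan 22, 1998; done Jan 23, 1998, after the minimum wait.
Step 4: 53 days after Feb 7, 1998 (end of the 15-day response period, which began when the property is made available on Jan 23, 1998) is Apr 1, 1998; completed Feb 22, 1998, before the deadline.
Step 5: the earliest permitted date is 15 days after Feb 22, 1998 (when the examination under oath is completed), i.e. Mar 9, 1998; done Mar 10, 1998, after the minimum wait.
Step 6: the window is 25–70 days after Mar 10, 1998 (when the appraisal demand is filed), so Apr 4, 1998 through May 19, 1998; done Apr 5, 1998, which is between those dates.

None — every step was satisfied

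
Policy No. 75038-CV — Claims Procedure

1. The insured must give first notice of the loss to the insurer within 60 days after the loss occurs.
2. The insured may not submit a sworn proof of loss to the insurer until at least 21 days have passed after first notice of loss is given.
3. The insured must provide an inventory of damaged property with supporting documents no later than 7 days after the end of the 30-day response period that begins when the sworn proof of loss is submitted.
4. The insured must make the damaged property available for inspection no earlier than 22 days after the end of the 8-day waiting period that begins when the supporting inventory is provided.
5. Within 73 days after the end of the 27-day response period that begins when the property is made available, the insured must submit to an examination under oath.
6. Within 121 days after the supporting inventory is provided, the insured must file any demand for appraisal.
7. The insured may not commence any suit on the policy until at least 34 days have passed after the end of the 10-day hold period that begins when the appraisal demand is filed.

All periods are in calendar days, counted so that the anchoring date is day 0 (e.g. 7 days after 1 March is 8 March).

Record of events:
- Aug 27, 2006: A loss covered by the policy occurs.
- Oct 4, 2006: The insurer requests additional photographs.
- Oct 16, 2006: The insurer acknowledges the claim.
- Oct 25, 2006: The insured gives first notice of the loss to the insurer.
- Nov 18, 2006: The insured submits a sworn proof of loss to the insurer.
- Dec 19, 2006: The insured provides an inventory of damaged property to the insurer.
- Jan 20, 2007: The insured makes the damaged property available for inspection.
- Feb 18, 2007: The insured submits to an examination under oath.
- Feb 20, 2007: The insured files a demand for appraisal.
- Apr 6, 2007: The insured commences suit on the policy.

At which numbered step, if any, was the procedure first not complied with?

None — every step was satisfied

Step 1: 60 days after Aug 27, 2006 (when the loss occurs) is Oct 26, 2006; Oct 25, 2006 is within that limit.
Step 2: the earliest permitted date is 21 days after Oct 25, 2006 (when first notice of loss is given), i.e. Nov 15, 2006; done Nov 18, 2006, after the minimum wait.
Step 3: 7 days after Dec 18, 2006 (end of the 30-day response period, which began when the sworn proof of loss is submitted on Nov 18, 2006) is Dec 25, 2006; done Dec 19, 2006 — timely.
Step 4: the earliest permitted date is 22 days after Dec 27, 2006 (end of the 8-day waiting period, which began when the supporting inventory is provided on Dec 19, 2006), i.e. Jan 18, 2007; done Jan 20, 2007 — permitted.
Step 5: 73 days after Feb 16, 2007 (end of the 27-day response period, which began when the property is made available on Jan 20, 2007) is Apr 30, 2007; completed Feb 18, 2007, before the deadline.
Step 6: 121 days after Dec 19, 2006 (when the supporting inventory is provided) is Apr 19, 2007; done Feb 20, 2007 — timely.
Step 7: the earliest permitted date is 34 days after Mar 2, 2007 (end of the 10-day hold period, which began when the appraisal demand is filed on Feb 20, 2007), i.e. Apr 5, 2007; done Apr 6, 2007 — permitted.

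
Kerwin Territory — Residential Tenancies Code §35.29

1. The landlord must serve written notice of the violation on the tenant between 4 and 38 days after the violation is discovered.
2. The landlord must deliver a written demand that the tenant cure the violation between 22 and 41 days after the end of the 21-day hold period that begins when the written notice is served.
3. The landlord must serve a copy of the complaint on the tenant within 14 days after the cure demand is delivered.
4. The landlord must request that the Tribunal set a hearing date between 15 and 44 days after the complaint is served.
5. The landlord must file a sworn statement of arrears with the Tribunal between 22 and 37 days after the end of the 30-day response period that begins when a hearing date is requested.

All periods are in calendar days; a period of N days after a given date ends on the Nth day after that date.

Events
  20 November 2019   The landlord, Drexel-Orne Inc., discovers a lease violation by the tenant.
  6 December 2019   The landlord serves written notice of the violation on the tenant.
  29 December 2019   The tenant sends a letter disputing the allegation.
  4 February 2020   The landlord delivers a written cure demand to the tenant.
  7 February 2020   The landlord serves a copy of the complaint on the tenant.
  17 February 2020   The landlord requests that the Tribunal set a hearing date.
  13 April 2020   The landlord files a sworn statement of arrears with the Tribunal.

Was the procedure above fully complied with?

No

Step 1 — 4 and 38 days from 20 November 2019 (when the violation is discovered) are 24 November 2019 and 28 December 2019 respectively; 6 December 2019 falls inside that range.
Step 2 — 22 and 41 days from 27 December 2019 (end of the 21-day hold period, which began when the written notice is served on 6 December 2019) are 18 January 2020 and 6 February 2020 respectively; done 4 February 2020, which is between those dates.
Step 3 — counting 14 days from 4 February 2020 (when the cure demand is delivered) gives a deadline of 18 February 2020; completed 7 February 2020, before the deadline.
Step 4 — 15 and 44 days from 7 February 2020 (when the complaint is served) are 22 February 2020 and 22 March 2020 respectively; 17 February 2020 is 5 days too early.
No need to go further; step 4 was not satisfied.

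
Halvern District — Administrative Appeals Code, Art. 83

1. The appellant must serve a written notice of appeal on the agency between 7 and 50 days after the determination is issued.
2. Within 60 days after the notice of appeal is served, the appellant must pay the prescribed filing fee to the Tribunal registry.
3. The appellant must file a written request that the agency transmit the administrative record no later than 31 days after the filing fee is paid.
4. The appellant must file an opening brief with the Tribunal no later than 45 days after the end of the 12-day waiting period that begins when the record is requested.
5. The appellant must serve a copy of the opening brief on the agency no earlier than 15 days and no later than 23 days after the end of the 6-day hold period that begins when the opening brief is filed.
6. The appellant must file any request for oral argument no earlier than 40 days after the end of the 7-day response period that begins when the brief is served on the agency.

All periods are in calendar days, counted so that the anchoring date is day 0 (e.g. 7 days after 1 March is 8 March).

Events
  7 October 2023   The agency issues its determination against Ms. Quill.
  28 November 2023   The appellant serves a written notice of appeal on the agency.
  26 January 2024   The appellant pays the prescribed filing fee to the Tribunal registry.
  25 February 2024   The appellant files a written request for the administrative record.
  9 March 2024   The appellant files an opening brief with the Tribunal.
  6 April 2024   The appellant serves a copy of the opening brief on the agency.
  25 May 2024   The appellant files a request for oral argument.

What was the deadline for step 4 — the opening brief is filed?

The record is requested on 25 February 2024; the 12-day waiting period therefore ends 8 March 2024, and step 4 runs from that date. 45 days after 8 March 2024 is 22 April 2024.

22 April 2024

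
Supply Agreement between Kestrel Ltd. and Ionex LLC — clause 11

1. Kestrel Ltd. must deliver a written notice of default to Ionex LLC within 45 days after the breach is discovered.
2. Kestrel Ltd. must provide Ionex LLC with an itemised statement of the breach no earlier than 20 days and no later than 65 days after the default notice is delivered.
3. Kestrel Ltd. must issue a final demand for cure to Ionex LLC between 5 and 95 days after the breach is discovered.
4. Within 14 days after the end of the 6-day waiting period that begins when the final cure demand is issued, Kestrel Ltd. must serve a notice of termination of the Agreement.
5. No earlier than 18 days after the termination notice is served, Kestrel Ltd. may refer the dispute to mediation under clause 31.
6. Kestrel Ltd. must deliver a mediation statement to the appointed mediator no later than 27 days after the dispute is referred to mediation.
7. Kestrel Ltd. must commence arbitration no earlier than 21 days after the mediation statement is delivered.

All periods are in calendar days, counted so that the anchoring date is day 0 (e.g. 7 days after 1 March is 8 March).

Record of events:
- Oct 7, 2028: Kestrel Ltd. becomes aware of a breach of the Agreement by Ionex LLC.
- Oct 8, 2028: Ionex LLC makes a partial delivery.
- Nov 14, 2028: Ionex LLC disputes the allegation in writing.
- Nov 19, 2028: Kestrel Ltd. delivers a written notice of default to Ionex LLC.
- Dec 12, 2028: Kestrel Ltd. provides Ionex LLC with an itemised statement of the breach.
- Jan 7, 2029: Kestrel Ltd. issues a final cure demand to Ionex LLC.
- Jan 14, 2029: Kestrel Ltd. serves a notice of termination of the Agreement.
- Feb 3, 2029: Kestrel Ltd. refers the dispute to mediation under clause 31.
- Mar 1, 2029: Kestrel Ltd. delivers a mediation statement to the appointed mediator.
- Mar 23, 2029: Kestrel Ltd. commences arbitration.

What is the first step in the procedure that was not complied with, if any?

None — every step was satisfied

(1) due by Oct 7, 2028 + 45 days = Nov 21, 2028; done Nov 19, 2028 — timely.
(2) the permitted window runs from Nov 19, 2028 + 20 = Dec 9, 2028 to Nov 19, 2028 + 65 = Jan 23, 2029; Dec 12, 2028 falls inside that range.
(3) the permitted window runs from Oct 7, 2028 + 5 = Oct 12, 2028 to Oct 7, 2028 + 95 = Jan 10, 2029; Jan 7, 2029 falls inside that range.
(4) due by Jan 13, 2029 + 14 days = Jan 27, 2029; done Jan 14, 2029 — timely.
(5) permitted from Jan 14, 2029 + 18 days = Feb 1, 2029 onward; Feb 3, 2029 is on or after that date.
(6) due by Feb 3, 2029 + 27 days = Mar 2, 2029; completed Mar 1, 2029, before the deadline.
(7) permitted from Mar 1, 2029 + 21 days = Mar 22, 2029 onward; Mar 23, 2029 is on or after that date.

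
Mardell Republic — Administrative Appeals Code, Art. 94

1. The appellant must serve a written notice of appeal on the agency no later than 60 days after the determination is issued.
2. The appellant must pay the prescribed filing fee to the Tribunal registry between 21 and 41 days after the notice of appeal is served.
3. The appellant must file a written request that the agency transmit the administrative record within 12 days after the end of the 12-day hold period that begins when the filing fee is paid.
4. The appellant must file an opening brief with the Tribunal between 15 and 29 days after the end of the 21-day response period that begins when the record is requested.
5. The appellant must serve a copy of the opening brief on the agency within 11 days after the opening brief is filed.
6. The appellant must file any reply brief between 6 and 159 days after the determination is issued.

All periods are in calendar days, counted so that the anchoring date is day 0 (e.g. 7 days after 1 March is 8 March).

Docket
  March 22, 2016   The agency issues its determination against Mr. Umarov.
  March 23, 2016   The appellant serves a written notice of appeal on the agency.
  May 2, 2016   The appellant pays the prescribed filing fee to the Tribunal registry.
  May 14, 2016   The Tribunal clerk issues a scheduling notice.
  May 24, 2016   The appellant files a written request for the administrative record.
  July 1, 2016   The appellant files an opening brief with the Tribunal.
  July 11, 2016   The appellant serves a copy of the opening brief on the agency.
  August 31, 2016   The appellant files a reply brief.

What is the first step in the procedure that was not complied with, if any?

Step 1: 60 days after March 22, 2016 (when the determination is issued) is May 21, 2016; completed March 23, 2016, before the deadline.
Step 2: the window is 21–41 days after March 23, 2016 (when the notice of appeal is served), so April 13, 2016 through May 3, 2016; done May 2, 2016 — within the window.
Step 3: 12 days after May 14, 2016 (end of the 12-day hold period, which began when the filing fee is paid on May 2, 2016) is May 26, 2016; completed May 24, 2016, before the deadline.
Step 4: the window is 15–29 days after June 14, 2016 (end of the 21-day response period, which began when the record is requested on May 24, 2016), so June 29, 2016 through July 13, 2016; July 1, 2016 falls inside that range.
Step 5: 11 days after July 1, 2016 (when the opening brief is filed) is July 12, 2016; done July 11, 2016 — timely.
Step 6: the window is 6–159 days after March 22, 2016 (when the determination is issued), so March 28, 2016 through August 28, 2016; done August 31, 2016 — 3 days after the window closed.

Step 6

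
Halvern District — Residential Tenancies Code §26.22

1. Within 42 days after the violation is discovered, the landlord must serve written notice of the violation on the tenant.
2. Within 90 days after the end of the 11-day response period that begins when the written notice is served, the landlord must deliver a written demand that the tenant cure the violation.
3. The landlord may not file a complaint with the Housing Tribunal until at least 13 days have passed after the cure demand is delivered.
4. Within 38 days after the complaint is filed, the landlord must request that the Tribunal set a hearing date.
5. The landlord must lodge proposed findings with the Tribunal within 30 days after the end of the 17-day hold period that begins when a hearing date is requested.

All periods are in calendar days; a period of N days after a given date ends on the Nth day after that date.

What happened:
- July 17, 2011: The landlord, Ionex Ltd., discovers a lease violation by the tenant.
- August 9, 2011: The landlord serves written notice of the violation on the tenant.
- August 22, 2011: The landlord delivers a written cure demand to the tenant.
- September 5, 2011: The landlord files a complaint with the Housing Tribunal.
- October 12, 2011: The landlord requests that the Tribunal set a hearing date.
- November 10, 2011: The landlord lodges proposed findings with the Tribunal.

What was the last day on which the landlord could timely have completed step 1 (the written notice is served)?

Step 1 runs from July 17, 2011, when the violation is discovered. 42 days after July 17, 2011 is August 28, 2011.

August 28, 2011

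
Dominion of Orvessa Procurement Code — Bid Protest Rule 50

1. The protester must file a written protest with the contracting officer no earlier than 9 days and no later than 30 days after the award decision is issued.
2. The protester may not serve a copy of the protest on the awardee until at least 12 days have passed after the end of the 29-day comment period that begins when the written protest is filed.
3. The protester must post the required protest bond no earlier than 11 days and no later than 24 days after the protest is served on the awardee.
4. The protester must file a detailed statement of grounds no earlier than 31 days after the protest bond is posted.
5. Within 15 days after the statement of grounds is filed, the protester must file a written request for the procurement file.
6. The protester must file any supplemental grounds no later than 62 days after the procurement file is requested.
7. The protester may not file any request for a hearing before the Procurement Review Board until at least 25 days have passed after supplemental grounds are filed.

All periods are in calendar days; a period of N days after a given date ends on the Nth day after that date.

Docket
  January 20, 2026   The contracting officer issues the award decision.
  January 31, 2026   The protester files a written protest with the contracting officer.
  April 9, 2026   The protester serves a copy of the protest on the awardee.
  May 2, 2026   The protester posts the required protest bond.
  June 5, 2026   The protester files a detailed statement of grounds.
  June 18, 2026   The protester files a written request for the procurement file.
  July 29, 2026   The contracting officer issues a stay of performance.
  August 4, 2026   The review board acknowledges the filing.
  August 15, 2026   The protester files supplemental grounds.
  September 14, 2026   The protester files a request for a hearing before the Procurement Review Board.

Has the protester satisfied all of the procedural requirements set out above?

Step 1: the window is 9–30 days after January 20, 2026 (when the award decision is issued), so January 29, 2026 through February 19, 2026; done January 31, 2026 — within the window.
Step 2: the earliest permitted date is 12 days after March 1, 2026 (end of the 29-day comment period, which began when the written protest is filed on January 31, 2026), i.e. March 13, 2026; April 9, 2026 is on or after that date.
Step 3: the window is 11–24 days after April 9, 2026 (when the protest is served on the awardee), so April 20, 2026 through May 3, 2026; May 2, 2026 falls inside that range.
Step 4: the earliest permitted date is 31 days after May 2, 2026 (when the protest bond is posted), i.e. June 2, 2026; done June 5, 2026, after the minimum wait.
Step 5: 15 days after June 5, 2026 (when the statement of grounds is filed) is June 20, 2026; June 18, 2026 is within that limit.
Step 6: 62 days after June 18, 2026 (when the procurement file is requested) is August 19, 2026; done August 15, 2026 — timely.
Step 7: the earliest permitted date is 25 days after August 15, 2026 (when supplemental grounds are filed), i.e. September 9, 2026; done September 14, 2026 — permitted.

Yes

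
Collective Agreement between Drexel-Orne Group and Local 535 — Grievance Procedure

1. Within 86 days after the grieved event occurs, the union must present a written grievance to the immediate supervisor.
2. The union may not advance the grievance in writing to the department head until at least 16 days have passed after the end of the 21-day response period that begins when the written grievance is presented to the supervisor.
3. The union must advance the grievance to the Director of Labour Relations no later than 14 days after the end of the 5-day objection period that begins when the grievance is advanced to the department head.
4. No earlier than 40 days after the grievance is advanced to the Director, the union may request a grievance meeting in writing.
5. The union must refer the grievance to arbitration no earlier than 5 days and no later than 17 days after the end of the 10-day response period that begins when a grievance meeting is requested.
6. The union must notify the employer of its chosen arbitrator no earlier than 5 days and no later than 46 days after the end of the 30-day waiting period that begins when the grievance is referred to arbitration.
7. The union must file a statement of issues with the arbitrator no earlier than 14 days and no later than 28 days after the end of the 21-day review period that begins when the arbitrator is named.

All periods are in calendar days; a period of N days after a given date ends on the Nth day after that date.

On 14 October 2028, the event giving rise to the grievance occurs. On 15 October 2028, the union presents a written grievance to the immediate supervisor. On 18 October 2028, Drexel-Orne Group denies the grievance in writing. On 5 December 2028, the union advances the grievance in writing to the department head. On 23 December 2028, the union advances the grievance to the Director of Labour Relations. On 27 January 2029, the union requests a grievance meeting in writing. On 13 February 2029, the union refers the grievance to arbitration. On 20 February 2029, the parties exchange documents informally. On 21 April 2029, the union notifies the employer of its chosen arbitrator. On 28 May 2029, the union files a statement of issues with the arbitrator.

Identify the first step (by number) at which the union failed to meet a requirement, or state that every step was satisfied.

Step 4

Step 1: 86 days after 14 October 2028 (when the grieved event occurs) is 8 January 2029; done 15 October 2028 — timely.
Step 2: the earliest permitted date is 16 days after 5 November 2028 (end of the 21-day response period, which began when the written grievance is presented to the supervisor on 15 October 2028), i.e. 21 November 2028; 5 December 2028 is on or after that date.
Step 3: 14 days after 10 December 2028 (end of the 5-day objection period, which began when the grievance is advanced to the department head on 5 December 2028) is 24 December 2028; completed 23 December 2028, before the deadline.
Step 4: the earliest permitted date is 40 days after 23 December 2028 (when the grievance is advanced to the Director), i.e. 1 February 2029; acted on 27 January 2029, 5 days prematurely.
The analysis stops there.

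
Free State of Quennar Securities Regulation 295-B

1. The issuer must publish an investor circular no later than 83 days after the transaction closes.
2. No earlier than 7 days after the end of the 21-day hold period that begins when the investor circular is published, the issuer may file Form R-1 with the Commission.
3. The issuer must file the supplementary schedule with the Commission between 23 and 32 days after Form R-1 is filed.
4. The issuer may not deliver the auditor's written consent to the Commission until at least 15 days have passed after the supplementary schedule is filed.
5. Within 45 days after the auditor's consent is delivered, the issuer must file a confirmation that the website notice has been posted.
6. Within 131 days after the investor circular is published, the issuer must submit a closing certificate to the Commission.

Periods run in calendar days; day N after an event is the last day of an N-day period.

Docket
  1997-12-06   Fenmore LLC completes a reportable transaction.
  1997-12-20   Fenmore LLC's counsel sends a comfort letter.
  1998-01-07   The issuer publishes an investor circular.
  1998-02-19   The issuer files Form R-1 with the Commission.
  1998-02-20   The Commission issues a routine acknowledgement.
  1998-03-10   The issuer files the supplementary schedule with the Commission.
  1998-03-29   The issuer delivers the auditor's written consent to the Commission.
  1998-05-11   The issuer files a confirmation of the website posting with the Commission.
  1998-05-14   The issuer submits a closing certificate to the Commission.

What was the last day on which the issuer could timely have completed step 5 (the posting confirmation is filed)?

Step 5 runs from 1998-03-29, when the auditor's consent is delivered. 45 days after 1998-03-29 is 1998-05-13.

1998-05-13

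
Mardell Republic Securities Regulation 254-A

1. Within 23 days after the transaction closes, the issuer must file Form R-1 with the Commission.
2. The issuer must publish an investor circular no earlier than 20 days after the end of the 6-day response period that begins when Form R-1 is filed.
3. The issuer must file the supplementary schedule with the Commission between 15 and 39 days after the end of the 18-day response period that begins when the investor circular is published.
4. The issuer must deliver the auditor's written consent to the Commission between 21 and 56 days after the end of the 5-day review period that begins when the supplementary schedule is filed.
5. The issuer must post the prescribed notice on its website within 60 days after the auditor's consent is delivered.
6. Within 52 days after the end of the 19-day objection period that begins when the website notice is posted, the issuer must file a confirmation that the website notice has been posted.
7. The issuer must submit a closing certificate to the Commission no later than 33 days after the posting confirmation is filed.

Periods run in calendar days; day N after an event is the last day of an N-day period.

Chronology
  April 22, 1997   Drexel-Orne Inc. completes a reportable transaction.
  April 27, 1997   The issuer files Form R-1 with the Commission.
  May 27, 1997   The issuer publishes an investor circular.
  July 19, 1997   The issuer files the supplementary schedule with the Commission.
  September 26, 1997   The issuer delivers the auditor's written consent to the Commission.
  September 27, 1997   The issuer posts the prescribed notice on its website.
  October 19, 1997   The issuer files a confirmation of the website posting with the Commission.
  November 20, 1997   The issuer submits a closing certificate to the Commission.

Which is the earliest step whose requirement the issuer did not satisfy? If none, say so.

Step 4

Step 1: 23 days after April 22, 1997 (when the transaction closes) is May 15, 1997; done April 27, 1997 — timely.
Step 2: the earliest permitted date is 20 days after May 3, 1997 (end of the 6-day response period, which began when Form R-1 is filed on April 27, 1997), i.e. May 23, 1997; done May 27, 1997, after the minimum wait.
Step 3: the window is 15–39 days after June 14, 1997 (end of the 18-day response period, which began when the investor circular is published on May 27, 1997), so June 29, 1997 through July 23, 1997; July 19, 1997 falls inside that range.
Step 4: the window is 21–56 days after July 24, 1997 (end of the 5-day review period, which began when the supplementary schedule is filed on July 19, 1997), so August 14, 1997 through September 18, 1997; September 26, 1997 is 8 days past the end of the window.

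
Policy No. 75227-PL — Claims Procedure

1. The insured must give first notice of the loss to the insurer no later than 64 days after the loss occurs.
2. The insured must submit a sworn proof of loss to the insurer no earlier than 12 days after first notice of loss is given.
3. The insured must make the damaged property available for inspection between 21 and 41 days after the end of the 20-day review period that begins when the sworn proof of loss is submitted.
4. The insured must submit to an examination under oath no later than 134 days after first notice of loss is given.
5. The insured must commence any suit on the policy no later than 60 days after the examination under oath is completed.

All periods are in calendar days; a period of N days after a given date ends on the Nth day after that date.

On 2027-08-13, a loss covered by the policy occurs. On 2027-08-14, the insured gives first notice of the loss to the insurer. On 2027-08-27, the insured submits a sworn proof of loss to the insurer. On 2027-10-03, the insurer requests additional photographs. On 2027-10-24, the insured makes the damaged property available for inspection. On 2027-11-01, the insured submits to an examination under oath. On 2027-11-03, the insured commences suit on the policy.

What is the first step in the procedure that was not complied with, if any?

Step 1: 64 days after 2027-08-13 (when the loss occurs) is 2027-10-16; completed 2027-08-14, before the deadline.
Step 2: the earliest permitted date is 12 days after 2027-08-14 (when first notice of loss is given), i.e. 2027-08-26; done 2027-08-27, after the minimum wait.
Step 3: the window is 21–41 days after 2027-09-16 (end of the 20-day review period, which began when the sworn proof of loss is submitted on 2027-08-27), so 2027-10-07 through 2027-10-27; done 2027-10-24, which is between those dates.
Step 4: 134 days after 2027-08-14 (when first notice of loss is given) is 2027-12-26; completed 2027-11-01, before the deadline.
Step 5: 60 days after 2027-11-01 (when the examination under oath is completed) is 2027-12-31; completed 2027-11-03, before the deadline.

None — every step was satisfied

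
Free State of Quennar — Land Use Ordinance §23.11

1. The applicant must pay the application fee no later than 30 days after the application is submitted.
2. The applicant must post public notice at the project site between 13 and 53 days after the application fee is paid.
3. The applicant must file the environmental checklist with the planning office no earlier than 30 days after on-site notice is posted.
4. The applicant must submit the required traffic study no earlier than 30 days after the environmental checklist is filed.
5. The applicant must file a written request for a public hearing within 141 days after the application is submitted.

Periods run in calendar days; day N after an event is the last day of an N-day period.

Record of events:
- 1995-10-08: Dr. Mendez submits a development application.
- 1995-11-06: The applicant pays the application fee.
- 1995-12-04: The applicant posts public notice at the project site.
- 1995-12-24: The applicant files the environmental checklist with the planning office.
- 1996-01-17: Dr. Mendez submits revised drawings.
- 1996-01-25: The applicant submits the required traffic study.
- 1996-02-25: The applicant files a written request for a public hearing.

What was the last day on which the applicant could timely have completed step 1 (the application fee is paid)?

1995-11-07

Step 1 runs from 1995-10-08, when the application is submitted. 30 days after 1995-10-08 is 1995-11-07.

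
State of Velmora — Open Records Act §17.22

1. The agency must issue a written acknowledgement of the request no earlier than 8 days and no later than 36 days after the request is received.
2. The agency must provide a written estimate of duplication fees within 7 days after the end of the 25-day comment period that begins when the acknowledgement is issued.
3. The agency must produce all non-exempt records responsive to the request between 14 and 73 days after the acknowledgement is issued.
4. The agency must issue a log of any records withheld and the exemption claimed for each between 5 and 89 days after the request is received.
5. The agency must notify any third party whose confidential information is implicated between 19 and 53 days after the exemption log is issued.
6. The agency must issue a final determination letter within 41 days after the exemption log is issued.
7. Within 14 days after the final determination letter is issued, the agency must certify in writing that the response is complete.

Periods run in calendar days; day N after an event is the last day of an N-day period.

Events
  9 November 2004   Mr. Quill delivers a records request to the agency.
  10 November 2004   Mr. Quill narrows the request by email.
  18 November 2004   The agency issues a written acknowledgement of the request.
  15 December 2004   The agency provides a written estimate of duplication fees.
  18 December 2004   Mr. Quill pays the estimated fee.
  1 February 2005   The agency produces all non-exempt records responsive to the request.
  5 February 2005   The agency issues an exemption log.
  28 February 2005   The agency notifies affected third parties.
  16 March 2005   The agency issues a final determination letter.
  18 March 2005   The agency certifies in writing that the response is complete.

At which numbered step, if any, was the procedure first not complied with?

Step 3

(1) the permitted window runs from 9 November 2004 + 8 = 17 November 2004 to 9 November 2004 + 36 = 15 December 2004; 18 November 2004 falls inside that range.
(2) due by 13 December 2004 + 7 days = 20 December 2004; 15 December 2004 is within that limit.
(3) the permitted window runs from 18 November 2004 + 14 = 2 December 2004 to 18 November 2004 + 73 = 30 January 2005; 1 February 2005 is 2 days past the end of the window.
The procedure was therefore not followed at step 3.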